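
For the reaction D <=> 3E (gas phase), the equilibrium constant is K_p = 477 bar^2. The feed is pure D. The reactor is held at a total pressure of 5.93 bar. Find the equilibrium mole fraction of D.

Take 1 mol D as basis and let X be its fractional conversion, so ξ = X.
Species balance: n_D = 1 − X; n_E = 3X.
n_T = Σnᵢ = 1 + 2X.
With p_i = (n_i/n_T)P, K_p = p_E^3 / (p_D).
Substituting and setting equal to 477 bar^2 gives a polynomial in X; the root in (0,1) is X = 0.837.
Then n_D = 0.163, n_T = 2.67, so y_D = 0.061.

y_D = 0.061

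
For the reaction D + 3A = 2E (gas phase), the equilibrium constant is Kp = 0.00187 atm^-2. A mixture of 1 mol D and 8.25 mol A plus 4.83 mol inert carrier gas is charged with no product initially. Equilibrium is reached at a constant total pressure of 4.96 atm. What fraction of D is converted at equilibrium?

X = 0.155

Take 1 mol D as basis and let X be its fractional conversion, so ξ = X.
At extent ξ: n_D = 1 − X; n_A = 8.25 − 3X; n_E = 2X; n_I = 4.83 (inert).
Summing: n_T = 14.1 − 2X.
y_i = n_i/n_T, p_i = y_i·P. Kp = p_E^2 / (p_D p_A^3).
Equating to 0.00187 atm^-2 and solving on 0 < X < 1: X = 0.155.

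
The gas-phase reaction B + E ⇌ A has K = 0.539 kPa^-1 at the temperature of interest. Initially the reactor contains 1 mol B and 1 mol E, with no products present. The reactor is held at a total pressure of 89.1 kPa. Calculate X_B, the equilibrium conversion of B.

Basis: 1 mol B initially; let X = conversion of B. Extent ξ = X.
Mole table: n_B = 1 − X; n_E = 1 − X; n_A = X.
n_T = Σnᵢ = 2 − X.
With p_i = (n_i/n_T)P, K = p_A / (p_B p_E).
Substituting and setting equal to 0.539 kPa^-1 gives a polynomial in X; the root in (0,1) is X = 0.857.

X = 0.857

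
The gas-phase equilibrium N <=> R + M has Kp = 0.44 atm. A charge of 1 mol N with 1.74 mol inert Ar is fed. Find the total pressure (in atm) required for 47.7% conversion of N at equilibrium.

P = 3.25 atm

Take 1 mol N as basis and let X be its fractional conversion, so ξ = X.
At extent ξ: n_N = 1 − X; n_R = X; n_M = X; n_I = 1.74 (inert).
Total moles n_T = 2.74 + X.
Kp = p_R p_M / (p_N) with p_i = (n_i/n_T)·P.
At X = 0.477: the mole-fraction product g(X) = Π y_i^ν_i = 0.1352. Since Kp = g(X)·P^{1}, P = (Kp/g)^(1/1) = (0.44/0.1352)^(1/1) = 3.25 atm.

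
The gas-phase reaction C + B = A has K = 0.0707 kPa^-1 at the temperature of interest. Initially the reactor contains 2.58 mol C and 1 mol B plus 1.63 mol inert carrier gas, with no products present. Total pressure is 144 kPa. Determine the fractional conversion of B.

X = 0.804

Let X = conversion of B (basis 1 mol B); extent of reaction ξ = X.
Moles: n_C = 2.58 − X; n_B = 1 − X; n_A = X; n_I = 1.63 (inert).
Summing: n_T = 5.21 − X.
Mole fractions y_i = n_i/n_T; K = p_A / (p_C p_B) with p_i = y_i·P.
Equating to 0.0707 kPa^-1 and solving on 0 < X < 1: X = 0.804.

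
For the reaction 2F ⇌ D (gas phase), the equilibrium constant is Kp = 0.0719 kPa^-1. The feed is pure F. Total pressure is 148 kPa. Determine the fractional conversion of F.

X = 0.848

Take 1 mol F as basis and let X be its fractional conversion, so ξ = 0.5X.
Mole table: n_F = 1 − X; n_D = 0.5X.
Summing: n_T = 1 − 0.5X.
y_i = n_i/n_T, p_i = y_i·P. Kp = p_D / (p_F^2).
Substituting and setting equal to 0.0719 kPa^-1 gives a polynomial in X; the root in (0,1) is X = 0.848.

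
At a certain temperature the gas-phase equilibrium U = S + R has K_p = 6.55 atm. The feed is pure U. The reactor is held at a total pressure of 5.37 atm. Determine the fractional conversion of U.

X = 0.741

Basis: 1 mol U initially; let X = conversion of U. Extent ξ = X.
Moles: n_U = 1 − X; n_S = X; n_R = X.
Summing: n_T = 1 + X.
With p_i = (n_i/n_T)P, K_p = p_S p_R / (p_U).
Substituting and setting equal to 6.55 atm gives a polynomial in X; the root in (0,1) is X = 0.741.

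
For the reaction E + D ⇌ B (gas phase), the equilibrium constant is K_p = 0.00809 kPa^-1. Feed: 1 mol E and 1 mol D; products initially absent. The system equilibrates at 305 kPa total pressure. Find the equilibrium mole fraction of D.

Basis: 1 mol E initially; let X = conversion of E. Extent ξ = X.
At extent ξ: n_E = 1 − X; n_D = 1 − X; n_B = X.
Summing: n_T = 2 − X.
Mole fractions y_i = n_i/n_T; K_p = p_B / (p_E p_D) with p_i = y_i·P.
Equating to 0.00809 kPa^-1 and solving on 0 < X < 1: X = 0.463.
Then n_D = 0.537, n_T = 1.54, so y_D = 0.349.

y_D = 0.349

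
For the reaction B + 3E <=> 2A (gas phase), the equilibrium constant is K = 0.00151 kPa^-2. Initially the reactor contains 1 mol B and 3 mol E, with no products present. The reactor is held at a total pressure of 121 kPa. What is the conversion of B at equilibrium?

Take 1 mol B as basis and let X be its fractional conversion, so ξ = X.
Species balance: n_B = 1 − X; n_E = 3 − 3X; n_A = 2X.
Total moles n_T = 4 − 2X.
y_i = n_i/n_T, p_i = y_i·P. K = p_A^2 / (p_B p_E^3).
Setting this equal to 0.00151 kPa^-2 and taking the physical root (0 < X < 1) gives X = 0.625.

X = 0.625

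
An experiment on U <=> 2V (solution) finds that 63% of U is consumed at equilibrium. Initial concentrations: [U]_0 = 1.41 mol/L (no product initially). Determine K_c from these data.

Let X = conversion of U.
Concentrations: [U] = 1.41 − 1.41X; [V] = 2.82X.
At X = 0.63: [U] = 0.522, [V] = 1.78.
K_c = [V]^2 / ([U]) = 6.05 mol/L.

K_c = 6.05 mol/L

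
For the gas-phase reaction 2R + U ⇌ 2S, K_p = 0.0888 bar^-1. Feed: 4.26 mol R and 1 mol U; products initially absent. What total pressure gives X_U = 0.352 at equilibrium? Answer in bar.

P = 3.34 bar

Take 1 mol U as basis and let X be its fractional conversion, so ξ = X.
Mole table: n_R = 4.26 − 2X; n_U = 1 − X; n_S = 2X.
Total moles n_T = 5.26 − X.
K_p = p_S^2 / (p_R^2 p_U) with p_i = (n_i/n_T)·P.
At X = 0.352: the mole-fraction product g(X) = Π y_i^ν_i = 0.2969. Since K_p = g(X)·P^{-1}, P = (g/K_p)^(1/1) = (0.2969/0.0888)^(1/1) = 3.34 bar.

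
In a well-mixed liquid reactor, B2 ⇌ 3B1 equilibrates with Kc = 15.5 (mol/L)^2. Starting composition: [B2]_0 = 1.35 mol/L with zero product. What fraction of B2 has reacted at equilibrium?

Let X = conversion of B2; extent ξ = 1.35·X mol/L.
Concentrations: [B2] = 1.35 − 1.35X; [B1] = 4.05X.
Kc = [B1]^3 / ([B2]).
This equals 15.5 at X = 0.529 (the root in 0 < X < 1).

X = 0.529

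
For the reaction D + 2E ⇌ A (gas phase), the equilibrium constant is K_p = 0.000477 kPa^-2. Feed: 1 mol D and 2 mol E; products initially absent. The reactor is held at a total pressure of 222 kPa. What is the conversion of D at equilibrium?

Take 1 mol D as basis and let X be its fractional conversion, so ξ = X.
At extent ξ: n_D = 1 − X; n_E = 2 − 2X; n_A = X.
Total moles n_T = 3 − 2X.
Mole fractions y_i = n_i/n_T; K_p = p_A / (p_D p_E^2) with p_i = y_i·P.
Substituting and setting equal to 0.000477 kPa^-2 gives a polynomial in X; the root in (0,1) is X = 0.737.

X = 0.737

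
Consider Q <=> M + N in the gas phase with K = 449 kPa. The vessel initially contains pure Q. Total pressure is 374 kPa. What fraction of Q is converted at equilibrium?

X = 0.739

Let X = conversion of Q (basis 1 mol Q); extent of reaction ξ = X.
Moles: n_Q = 1 − X; n_M = X; n_N = X.
Total moles n_T = 1 + X.
Mole fractions y_i = n_i/n_T; K = p_M p_N / (p_Q) with p_i = y_i·P.
Setting this equal to 449 kPa and taking the physical root (0 < X < 1) gives X = 0.739.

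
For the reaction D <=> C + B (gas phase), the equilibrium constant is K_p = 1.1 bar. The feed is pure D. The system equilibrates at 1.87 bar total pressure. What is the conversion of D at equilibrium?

X = 0.609

Let X = conversion of D (basis 1 mol D); extent of reaction ξ = X.
Mole table: n_D = 1 − X; n_C = X; n_B = X.
Total moles n_T = 1 + X.
y_i = n_i/n_T, p_i = y_i·P. K_p = p_C p_B / (p_D).
Equating to 1.1 bar and solving on 0 < X < 1: X = 0.609.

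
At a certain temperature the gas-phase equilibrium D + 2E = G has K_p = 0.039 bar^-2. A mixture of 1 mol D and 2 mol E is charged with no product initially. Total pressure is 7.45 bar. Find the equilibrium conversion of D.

Take 1 mol D as basis and let X be its fractional conversion, so ξ = X.
Moles: n_D = 1 − X; n_E = 2 − 2X; n_G = X.
n_T = Σnᵢ = 3 − 2X.
y_i = n_i/n_T, p_i = y_i·P. K_p = p_G / (p_D p_E^2).
Setting this equal to 0.039 bar^-2 and taking the physical root (0 < X < 1) gives X = 0.394.

X = 0.394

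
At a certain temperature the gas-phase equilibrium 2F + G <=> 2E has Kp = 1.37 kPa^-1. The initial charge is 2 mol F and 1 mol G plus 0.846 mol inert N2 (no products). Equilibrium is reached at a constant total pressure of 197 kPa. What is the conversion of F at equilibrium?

Let X = conversion of F (basis 2 mol F); extent of reaction ξ = X.
Species balance: n_F = 2 − 2X; n_G = 1 − X; n_E = 2X; n_I = 0.846 (inert).
n_T = Σnᵢ = 3.85 − X.
Mole fractions y_i = n_i/n_T; Kp = p_E^2 / (p_F^2 p_G) with p_i = y_i·P.
Substituting and setting equal to 1.37 kPa^-1 gives a polynomial in X; the root in (0,1) is X = 0.806.

X = 0.806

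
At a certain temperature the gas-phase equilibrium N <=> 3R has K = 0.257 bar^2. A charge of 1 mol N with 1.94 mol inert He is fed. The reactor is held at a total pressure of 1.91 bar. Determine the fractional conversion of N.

Let X = conversion of N (basis 1 mol N); extent of reaction ξ = X.
Species balance: n_N = 1 − X; n_R = 3X; n_I = 1.94 (inert).
n_T = Σnᵢ = 2.94 + 2X.
With p_i = (n_i/n_T)P, K = p_R^3 / (p_N).
Substituting and setting equal to 0.257 bar^2 gives a polynomial in X; the root in (0,1) is X = 0.284.

X = 0.284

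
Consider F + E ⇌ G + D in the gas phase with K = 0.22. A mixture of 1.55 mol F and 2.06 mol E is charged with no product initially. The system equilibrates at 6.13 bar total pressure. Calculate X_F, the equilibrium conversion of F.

X = 0.366

Let X = conversion of F (basis 1.55 mol F); extent of reaction ξ = 1.55X.
Moles: n_F = 1.55 − 1.55X; n_E = 2.06 − 1.55X; n_G = 1.55X; n_D = 1.55X.
n_T stays at 3.61 (no change in mole number).
y_i = n_i/n_T, p_i = y_i·P. K = p_G p_D / (p_F p_E).
This yields a degree-2 equation in X; solving on (0,1), X = 0.366.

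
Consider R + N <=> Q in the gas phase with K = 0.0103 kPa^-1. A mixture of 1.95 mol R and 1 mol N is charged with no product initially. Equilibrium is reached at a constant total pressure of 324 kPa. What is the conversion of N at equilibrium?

Take 1 mol N as basis and let X be its fractional conversion, so ξ = X.
Moles: n_R = 1.95 − X; n_N = 1 − X; n_Q = X.
Total moles n_T = 2.95 − X.
y_i = n_i/n_T, p_i = y_i·P. K = p_Q / (p_R p_N).
Equating to 0.0103 kPa^-1 and solving on 0 < X < 1: X = 0.653.

X = 0.653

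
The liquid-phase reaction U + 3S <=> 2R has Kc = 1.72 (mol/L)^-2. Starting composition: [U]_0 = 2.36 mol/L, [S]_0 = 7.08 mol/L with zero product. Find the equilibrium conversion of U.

X = 0.704

Let X = conversion of U; extent ξ = 2.36·X mol/L.
Concentrations: [U] = 2.36 − 2.36X; [S] = 7.08 − 7.08X; [R] = 4.72X.
Kc = [R]^2 / ([U] [S]^3).
Solving Kc = 1.72 for X ∈ (0,1): X = 0.704.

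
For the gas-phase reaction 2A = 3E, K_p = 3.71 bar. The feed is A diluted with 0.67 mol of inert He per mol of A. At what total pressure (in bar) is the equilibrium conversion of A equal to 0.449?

P = 6.98 bar

Basis: 1 mol A initially; let X = conversion of A. Extent ξ = 0.5X.
Mole table: n_A = 1 − X; n_E = 1.5X; n_I = 0.67 (inert).
Summing: n_T = 1.67 + 0.5X.
K_p = p_E^3 / (p_A^2) with p_i = (n_i/n_T)·P.
At X = 0.449: the mole-fraction product g(X) = Π y_i^ν_i = 0.5311. Since K_p = g(X)·P^{1}, P = (K_p/g)^(1/1) = (3.71/0.5311)^(1/1) = 6.98 bar.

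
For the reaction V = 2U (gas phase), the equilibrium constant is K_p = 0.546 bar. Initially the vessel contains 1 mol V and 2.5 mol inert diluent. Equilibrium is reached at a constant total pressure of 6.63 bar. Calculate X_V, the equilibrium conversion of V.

X = 0.242

Take 1 mol V as basis and let X be its fractional conversion, so ξ = X.
Moles: n_V = 1 − X; n_U = 2X; n_I = 2.5 (inert).
n_T = Σnᵢ = 3.5 + X.
Mole fractions y_i = n_i/n_T; K_p = p_U^2 / (p_V) with p_i = y_i·P.
Equating to 0.546 bar and solving on 0 < X < 1: X = 0.242.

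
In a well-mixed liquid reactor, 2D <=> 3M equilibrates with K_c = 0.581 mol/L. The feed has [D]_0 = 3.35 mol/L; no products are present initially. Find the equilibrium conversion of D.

X = 0.295

Let X = conversion of D; extent ξ = 3.35X/2 mol/L.
Concentrations: [D] = 3.35 − 3.35X; [M] = 5.03X.
K_c = [M]^3 / ([D]^2).
This equals 0.581 at X = 0.295 (the root in 0 < X < 1).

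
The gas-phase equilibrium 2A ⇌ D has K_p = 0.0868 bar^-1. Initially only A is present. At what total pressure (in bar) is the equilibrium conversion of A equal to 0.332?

P = 3.57 bar

Take 1 mol A as basis and let X be its fractional conversion, so ξ = 0.5X.
At extent ξ: n_A = 1 − X; n_D = 0.5X.
Total moles n_T = 1 − 0.5X.
K_p = p_D / (p_A^2) with p_i = (n_i/n_T)·P.
At X = 0.332: the mole-fraction product g(X) = Π y_i^ν_i = 0.3103. Since K_p = g(X)·P^{-1}, P = (g/K_p)^(1/1) = (0.3103/0.0868)^(1/1) = 3.57 bar.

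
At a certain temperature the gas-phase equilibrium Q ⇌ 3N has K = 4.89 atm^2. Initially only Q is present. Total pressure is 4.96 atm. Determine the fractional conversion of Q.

Let X = conversion of Q (basis 1 mol Q); extent of reaction ξ = X.
Mole table: n_Q = 1 − X; n_N = 3X.
Total moles n_T = 1 + 2X.
y_i = n_i/n_T, p_i = y_i·P. K = p_N^3 / (p_Q).
Setting this equal to 4.89 atm^2 and taking the physical root (0 < X < 1) gives X = 0.229.

X = 0.229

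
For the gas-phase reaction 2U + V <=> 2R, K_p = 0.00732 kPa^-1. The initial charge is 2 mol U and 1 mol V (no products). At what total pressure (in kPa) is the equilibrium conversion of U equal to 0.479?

P = 559 kPa

Basis: 2 mol U initially; let X = conversion of U. Extent ξ = X.
At extent ξ: n_U = 2 − 2X; n_V = 1 − X; n_R = 2X.
Total moles n_T = 3 − X.
K_p = p_R^2 / (p_U^2 p_V) with p_i = (n_i/n_T)·P.
At X = 0.479: the mole-fraction product g(X) = Π y_i^ν_i = 4.09. Since K_p = g(X)·P^{-1}, P = (g/K_p)^(1/1) = (4.09/0.00732)^(1/1) = 559 kPa.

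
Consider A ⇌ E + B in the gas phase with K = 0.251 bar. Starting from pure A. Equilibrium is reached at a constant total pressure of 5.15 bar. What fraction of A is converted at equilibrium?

Take 1 mol A as basis and let X be its fractional conversion, so ξ = X.
At extent ξ: n_A = 1 − X; n_E = X; n_B = X.
Total moles n_T = 1 + X.
y_i = n_i/n_T, p_i = y_i·P. K = p_E p_B / (p_A).
Substituting and setting equal to 0.251 bar gives a polynomial in X; the root in (0,1) is X = 0.216.

X = 0.216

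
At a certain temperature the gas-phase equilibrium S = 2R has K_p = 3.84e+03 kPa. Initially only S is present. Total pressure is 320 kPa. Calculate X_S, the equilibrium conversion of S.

Basis: 1 mol S initially; let X = conversion of S. Extent ξ = X.
Mole table: n_S = 1 − X; n_R = 2X.
n_T = Σnᵢ = 1 + X.
y_i = n_i/n_T, p_i = y_i·P. K_p = p_R^2 / (p_S).
This yields a degree-2 equation in X; solving on (0,1), X = 0.866.

X = 0.866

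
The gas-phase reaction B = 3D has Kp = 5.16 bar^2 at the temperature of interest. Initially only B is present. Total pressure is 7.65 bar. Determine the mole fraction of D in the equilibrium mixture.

y_D = 0.380

Take 1 mol B as basis and let X be its fractional conversion, so ξ = X.
Mole table: n_B = 1 − X; n_D = 3X.
Total moles n_T = 1 + 2X.
Mole fractions y_i = n_i/n_T; Kp = p_D^3 / (p_B) with p_i = y_i·P.
This yields a degree-3 equation in X; solving on (0,1), X = 0.169.
Then n_D = 0.508, n_T = 1.34, so y_D = 0.380.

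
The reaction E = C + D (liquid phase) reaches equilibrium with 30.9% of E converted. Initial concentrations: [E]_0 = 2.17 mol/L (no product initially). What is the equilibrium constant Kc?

Kc = 0.3 mol/L

Let X = conversion of E.
Concentrations: [E] = 2.17 − 2.17X; [C] = 2.17X; [D] = 2.17X.
At X = 0.309: [E] = 1.5, [C] = 0.671, [D] = 0.671.
Kc = [C] [D] / ([E]) = 0.3 mol/L.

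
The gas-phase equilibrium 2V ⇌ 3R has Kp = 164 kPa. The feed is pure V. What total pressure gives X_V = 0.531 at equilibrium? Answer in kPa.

Let X = conversion of V (basis 1 mol V); extent of reaction ξ = 0.5X.
Species balance: n_V = 1 − X; n_R = 1.5X.
n_T = Σnᵢ = 1 + 0.5X.
Kp = p_R^3 / (p_V^2) with p_i = (n_i/n_T)·P.
At X = 0.531: the mole-fraction product g(X) = Π y_i^ν_i = 1.815. Since Kp = g(X)·P^{1}, P = (Kp/g)^(1/1) = (164/1.815)^(1/1) = 90.3 kPa.

P = 90.3 kPa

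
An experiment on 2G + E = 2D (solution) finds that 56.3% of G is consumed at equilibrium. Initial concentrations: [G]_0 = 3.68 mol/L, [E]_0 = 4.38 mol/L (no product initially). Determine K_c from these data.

K_c = 0.496 L/mol

Let X = conversion of G.
Concentrations: [G] = 3.68 − 3.68X; [E] = 4.38 − 1.84X; [D] = 3.68X.
At X = 0.563: [G] = 1.61, [E] = 3.34, [D] = 2.07.
K_c = [D]^2 / ([G]^2 [E]) = 0.496 L/mol.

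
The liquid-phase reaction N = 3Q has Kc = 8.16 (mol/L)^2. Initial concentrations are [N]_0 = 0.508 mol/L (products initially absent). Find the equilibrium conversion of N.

X = 0.703

Let X = conversion of N; extent ξ = 0.508·X mol/L.
Concentrations: [N] = 0.508 − 0.508X; [Q] = 1.52X.
Kc = [Q]^3 / ([N]).
Solving Kc = 8.16 for X ∈ (0,1): X = 0.703.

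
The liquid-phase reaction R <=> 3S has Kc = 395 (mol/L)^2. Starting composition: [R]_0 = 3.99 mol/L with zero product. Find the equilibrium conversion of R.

X = 0.671

Let X = conversion of R; extent ξ = 3.99·X mol/L.
Concentrations: [R] = 3.99 − 3.99X; [S] = 12X.
Kc = [S]^3 / ([R]).
This equals 395 at X = 0.671 (the root in 0 < X < 1).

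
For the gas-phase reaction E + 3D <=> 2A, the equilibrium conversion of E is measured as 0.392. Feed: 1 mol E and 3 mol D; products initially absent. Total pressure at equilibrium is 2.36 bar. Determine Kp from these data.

Kp = 0.309 bar^-2

Take 1 mol E as basis and let X be its fractional conversion, so ξ = X.
Species balance: n_E = 1 − X; n_D = 3 − 3X; n_A = 2X.
n_T = Σnᵢ = 4 − 2X.
At X = 0.392: n_E = 0.608, n_D = 1.82, n_A = 0.784, n_T = 3.22.
p_i = (n_i/n_T)·P. Kp = p_A^2 / (p_E p_D^3) = 0.309 bar^-2.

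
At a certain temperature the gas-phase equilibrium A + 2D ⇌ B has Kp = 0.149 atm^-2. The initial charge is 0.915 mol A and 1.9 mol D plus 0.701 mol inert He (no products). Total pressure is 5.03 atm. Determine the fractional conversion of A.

Basis: 0.915 mol A initially; let X = conversion of A. Extent ξ = 0.915X.
At extent ξ: n_A = 0.915 − 0.915X; n_D = 1.9 − 1.83X; n_B = 0.915X; n_I = 0.701 (inert).
Summing: n_T = 3.52 − 1.83X.
With p_i = (n_i/n_T)P, Kp = p_B / (p_A p_D^2).
Equating to 0.149 atm^-2 and solving on 0 < X < 1: X = 0.399.

X = 0.399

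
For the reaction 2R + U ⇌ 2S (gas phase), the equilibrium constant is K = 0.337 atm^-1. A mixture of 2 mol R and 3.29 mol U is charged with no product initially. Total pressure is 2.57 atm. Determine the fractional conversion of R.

Let X = conversion of R (basis 2 mol R); extent of reaction ξ = X.
Moles: n_R = 2 − 2X; n_U = 3.29 − X; n_S = 2X.
Summing: n_T = 5.29 − X.
y_i = n_i/n_T, p_i = y_i·P. K = p_S^2 / (p_R^2 p_U).
This yields a degree-3 equation in X; solving on (0,1), X = 0.417.

X = 0.417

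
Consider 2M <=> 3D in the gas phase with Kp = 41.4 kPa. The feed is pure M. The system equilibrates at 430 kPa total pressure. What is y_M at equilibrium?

y_M = 0.654

Basis: 1 mol M initially; let X = conversion of M. Extent ξ = 0.5X.
At extent ξ: n_M = 1 − X; n_D = 1.5X.
n_T = Σnᵢ = 1 + 0.5X.
With p_i = (n_i/n_T)P, Kp = p_D^3 / (p_M^2).
Equating to 41.4 kPa and solving on 0 < X < 1: X = 0.260.
Then n_M = 0.74, n_T = 1.13, so y_M = 0.654.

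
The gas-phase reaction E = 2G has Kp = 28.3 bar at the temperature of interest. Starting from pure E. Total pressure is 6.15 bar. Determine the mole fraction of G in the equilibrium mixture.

y_G = 0.845

Take 1 mol E as basis and let X be its fractional conversion, so ξ = X.
Species balance: n_E = 1 − X; n_G = 2X.
n_T = Σnᵢ = 1 + X.
With p_i = (n_i/n_T)P, Kp = p_G^2 / (p_E).
Setting this equal to 28.3 bar and taking the physical root (0 < X < 1) gives X = 0.731.
Then n_G = 1.46, n_T = 1.73, so y_G = 0.845.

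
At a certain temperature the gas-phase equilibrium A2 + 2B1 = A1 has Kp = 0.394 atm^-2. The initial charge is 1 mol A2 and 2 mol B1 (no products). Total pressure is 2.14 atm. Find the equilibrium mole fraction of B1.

Let X = conversion of A2 (basis 1 mol A2); extent of reaction ξ = X.
Mole table: n_A2 = 1 − X; n_B1 = 2 − 2X; n_A1 = X.
n_T = Σnᵢ = 3 − 2X.
y_i = n_i/n_T, p_i = y_i·P. Kp = p_A1 / (p_A2 p_B1^2).
Substituting and setting equal to 0.394 atm^-2 gives a polynomial in X; the root in (0,1) is X = 0.362.
Then n_B1 = 1.28, n_T = 2.28, so y_B1 = 0.561.

y_B1 = 0.561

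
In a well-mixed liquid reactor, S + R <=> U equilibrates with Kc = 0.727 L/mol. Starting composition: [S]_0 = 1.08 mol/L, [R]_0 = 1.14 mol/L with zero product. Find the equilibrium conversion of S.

X = 0.355

Let X = conversion of S; extent ξ = 1.08·X mol/L.
Concentrations: [S] = 1.08 − 1.08X; [R] = 1.14 − 1.08X; [U] = 1.08X.
Kc = [U] / ([S] [R]).
This equals 0.727 at X = 0.355 (the root in 0 < X < 1).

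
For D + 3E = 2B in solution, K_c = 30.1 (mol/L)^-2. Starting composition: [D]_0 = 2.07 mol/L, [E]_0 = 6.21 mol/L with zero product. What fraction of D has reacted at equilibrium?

X = 0.832

Let X = conversion of D; extent ξ = 2.07·X mol/L.
Concentrations: [D] = 2.07 − 2.07X; [E] = 6.21 − 6.21X; [B] = 4.14X.
K_c = [B]^2 / ([D] [E]^3).
This equals 30.1 at X = 0.832 (the root in 0 < X < 1).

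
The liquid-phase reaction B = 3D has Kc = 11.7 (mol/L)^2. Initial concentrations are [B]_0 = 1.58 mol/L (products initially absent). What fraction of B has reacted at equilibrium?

Let X = conversion of B; extent ξ = 1.58·X mol/L.
Concentrations: [B] = 1.58 − 1.58X; [D] = 4.74X.
Kc = [D]^3 / ([B]).
This equals 11.7 at X = 0.456 (the root in 0 < X < 1).

X = 0.456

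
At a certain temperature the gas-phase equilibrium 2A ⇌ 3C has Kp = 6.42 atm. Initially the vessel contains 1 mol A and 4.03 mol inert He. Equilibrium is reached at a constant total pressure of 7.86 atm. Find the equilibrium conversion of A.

X = 0.595

Basis: 1 mol A initially; let X = conversion of A. Extent ξ = 0.5X.
Species balance: n_A = 1 − X; n_C = 1.5X; n_I = 4.03 (inert).
Total moles n_T = 5.03 + 0.5X.
y_i = n_i/n_T, p_i = y_i·P. Kp = p_C^3 / (p_A^2).
Substituting and setting equal to 6.42 atm gives a polynomial in X; the root in (0,1) is X = 0.595.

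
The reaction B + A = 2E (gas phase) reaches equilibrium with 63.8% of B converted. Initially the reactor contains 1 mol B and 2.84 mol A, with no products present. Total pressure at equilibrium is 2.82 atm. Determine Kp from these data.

Basis: 1 mol B initially; let X = conversion of B. Extent ξ = X.
Mole table: n_B = 1 − X; n_A = 2.84 − X; n_E = 2X.
n_T stays at 3.84 (no change in mole number).
At X = 0.638: n_B = 0.362, n_A = 2.2, n_E = 1.28, n_T = 3.84.
p_i = (n_i/n_T)·P. Kp = p_E^2 / (p_B p_A) = 2.04.

Kp = 2.04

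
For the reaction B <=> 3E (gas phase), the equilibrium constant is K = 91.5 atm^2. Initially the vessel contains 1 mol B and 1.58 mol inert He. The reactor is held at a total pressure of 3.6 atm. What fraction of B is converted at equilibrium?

Take 1 mol B as basis and let X be its fractional conversion, so ξ = X.
At extent ξ: n_B = 1 − X; n_E = 3X; n_I = 1.58 (inert).
n_T = Σnᵢ = 2.58 + 2X.
y_i = n_i/n_T, p_i = y_i·P. K = p_E^3 / (p_B).
Equating to 91.5 atm^2 and solving on 0 < X < 1: X = 0.866.

X = 0.866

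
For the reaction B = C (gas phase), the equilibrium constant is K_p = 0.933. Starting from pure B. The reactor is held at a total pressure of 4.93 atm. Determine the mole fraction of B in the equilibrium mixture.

y_B = 0.517

Let X = conversion of B (basis 1 mol B); extent of reaction ξ = X.
Moles: n_B = 1 − X; n_C = X.
n_T stays at 1 (no change in mole number).
With p_i = (n_i/n_T)P, K_p = p_C / (p_B).
Setting this equal to 0.933 and taking the physical root (0 < X < 1) gives X = 0.483.
Then n_B = 0.517, n_T = 1, so y_B = 0.517.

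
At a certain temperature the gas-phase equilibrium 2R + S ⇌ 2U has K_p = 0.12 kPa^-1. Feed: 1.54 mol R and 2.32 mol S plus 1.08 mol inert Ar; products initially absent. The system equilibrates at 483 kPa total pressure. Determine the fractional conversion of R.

Basis: 1.54 mol R initially; let X = conversion of R. Extent ξ = 0.77X.
At extent ξ: n_R = 1.54 − 1.54X; n_S = 2.32 − 0.77X; n_U = 1.54X; n_I = 1.08 (inert).
Summing: n_T = 4.94 − 0.77X.
With p_i = (n_i/n_T)P, K_p = p_U^2 / (p_R^2 p_S).
This yields a degree-3 equation in X; solving on (0,1), X = 0.826.

X = 0.826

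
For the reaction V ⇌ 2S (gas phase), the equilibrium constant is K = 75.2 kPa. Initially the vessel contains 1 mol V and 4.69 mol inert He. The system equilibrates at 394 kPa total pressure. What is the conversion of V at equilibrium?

X = 0.413

Take 1 mol V as basis and let X be its fractional conversion, so ξ = X.
Species balance: n_V = 1 − X; n_S = 2X; n_I = 4.69 (inert).
Total moles n_T = 5.69 + X.
Mole fractions y_i = n_i/n_T; K = p_S^2 / (p_V) with p_i = y_i·P.
Equating to 75.2 kPa and solving on 0 < X < 1: X = 0.413.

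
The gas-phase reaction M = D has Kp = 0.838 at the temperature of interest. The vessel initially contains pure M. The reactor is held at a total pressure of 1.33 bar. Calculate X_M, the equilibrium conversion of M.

Let X = conversion of M (basis 1 mol M); extent of reaction ξ = X.
Moles: n_M = 1 − X; n_D = X.
n_T stays at 1 (no change in mole number).
Mole fractions y_i = n_i/n_T; Kp = p_D / (p_M) with p_i = y_i·P.
This yields a degree-1 equation in X; solving on (0,1), X = 0.456.

X = 0.456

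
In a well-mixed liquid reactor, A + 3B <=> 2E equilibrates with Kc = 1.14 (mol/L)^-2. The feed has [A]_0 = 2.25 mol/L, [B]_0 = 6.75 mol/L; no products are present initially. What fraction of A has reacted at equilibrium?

Let X = conversion of A; extent ξ = 2.25·X mol/L.
Concentrations: [A] = 2.25 − 2.25X; [B] = 6.75 − 6.75X; [E] = 4.5X.
Kc = [E]^2 / ([A] [B]^3).
This equals 1.14 at X = 0.672 (the root in 0 < X < 1).

X = 0.672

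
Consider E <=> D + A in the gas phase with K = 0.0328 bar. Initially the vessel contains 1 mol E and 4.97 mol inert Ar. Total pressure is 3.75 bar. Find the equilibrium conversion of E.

X = 0.207

Basis: 1 mol E initially; let X = conversion of E. Extent ξ = X.
At extent ξ: n_E = 1 − X; n_D = X; n_A = X; n_I = 4.97 (inert).
Total moles n_T = 5.97 + X.
Mole fractions y_i = n_i/n_T; K = p_D p_A / (p_E) with p_i = y_i·P.
Setting this equal to 0.0328 bar and taking the physical root (0 < X < 1) gives X = 0.207.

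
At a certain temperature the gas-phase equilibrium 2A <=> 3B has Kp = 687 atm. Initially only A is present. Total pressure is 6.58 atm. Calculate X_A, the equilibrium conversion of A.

Take 1 mol A as basis and let X be its fractional conversion, so ξ = 0.5X.
At extent ξ: n_A = 1 − X; n_B = 1.5X.
Total moles n_T = 1 + 0.5X.
Mole fractions y_i = n_i/n_T; Kp = p_B^3 / (p_A^2) with p_i = y_i·P.
This yields a degree-3 equation in X; solving on (0,1), X = 0.877.

X = 0.877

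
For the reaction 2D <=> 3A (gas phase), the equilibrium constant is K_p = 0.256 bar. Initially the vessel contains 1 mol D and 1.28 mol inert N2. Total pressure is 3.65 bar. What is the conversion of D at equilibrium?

X = 0.293

Basis: 1 mol D initially; let X = conversion of D. Extent ξ = 0.5X.
Moles: n_D = 1 − X; n_A = 1.5X; n_I = 1.28 (inert).
n_T = Σnᵢ = 2.28 + 0.5X.
Mole fractions y_i = n_i/n_T; K_p = p_A^3 / (p_D^2) with p_i = y_i·P.
Equating to 0.256 bar and solving on 0 < X < 1: X = 0.293.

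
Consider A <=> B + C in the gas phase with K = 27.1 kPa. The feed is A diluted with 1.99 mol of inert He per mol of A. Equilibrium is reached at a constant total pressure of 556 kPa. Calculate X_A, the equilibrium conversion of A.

Basis: 1 mol A initially; let X = conversion of A. Extent ξ = X.
Mole table: n_A = 1 − X; n_B = X; n_C = X; n_I = 1.99 (inert).
Total moles n_T = 2.99 + X.
With p_i = (n_i/n_T)P, K = p_B p_C / (p_A).
This yields a degree-2 equation in X; solving on (0,1), X = 0.329.

X = 0.329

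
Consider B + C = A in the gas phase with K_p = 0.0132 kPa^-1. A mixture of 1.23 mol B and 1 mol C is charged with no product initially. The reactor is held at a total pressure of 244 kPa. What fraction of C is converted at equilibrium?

X = 0.563

Basis: 1 mol C initially; let X = conversion of C. Extent ξ = X.
At extent ξ: n_B = 1.23 − X; n_C = 1 − X; n_A = X.
Total moles n_T = 2.23 − X.
With p_i = (n_i/n_T)P, K_p = p_A / (p_B p_C).
Substituting and setting equal to 0.0132 kPa^-1 gives a polynomial in X; the root in (0,1) is X = 0.563.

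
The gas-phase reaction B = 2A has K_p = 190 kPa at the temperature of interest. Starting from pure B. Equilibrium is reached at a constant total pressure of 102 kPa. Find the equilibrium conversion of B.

Let X = conversion of B (basis 1 mol B); extent of reaction ξ = X.
Moles: n_B = 1 − X; n_A = 2X.
n_T = Σnᵢ = 1 + X.
With p_i = (n_i/n_T)P, K_p = p_A^2 / (p_B).
Substituting and setting equal to 190 kPa gives a polynomial in X; the root in (0,1) is X = 0.564.

X = 0.564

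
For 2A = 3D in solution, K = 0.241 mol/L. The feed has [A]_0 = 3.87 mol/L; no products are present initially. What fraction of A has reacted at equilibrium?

Let X = conversion of A; extent ξ = 3.87X/2 mol/L.
Concentrations: [A] = 3.87 − 3.87X; [D] = 5.8X.
K = [D]^3 / ([A]^2).
Solving K = 0.241 for X ∈ (0,1): X = 0.223.

X = 0.223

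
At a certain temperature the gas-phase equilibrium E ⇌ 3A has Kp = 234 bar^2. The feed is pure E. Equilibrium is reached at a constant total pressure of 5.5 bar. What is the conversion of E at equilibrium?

X = 0.759

Basis: 1 mol E initially; let X = conversion of E. Extent ξ = X.
Mole table: n_E = 1 − X; n_A = 3X.
n_T = Σnᵢ = 1 + 2X.
With p_i = (n_i/n_T)P, Kp = p_A^3 / (p_E).
Setting this equal to 234 bar^2 and taking the physical root (0 < X < 1) gives X = 0.759.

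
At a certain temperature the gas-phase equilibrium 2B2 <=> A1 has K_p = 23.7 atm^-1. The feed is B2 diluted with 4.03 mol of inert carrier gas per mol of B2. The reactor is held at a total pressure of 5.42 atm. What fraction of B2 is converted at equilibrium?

Basis: 1 mol B2 initially; let X = conversion of B2. Extent ξ = 0.5X.
Moles: n_B2 = 1 − X; n_A1 = 0.5X; n_I = 4.03 (inert).
n_T = Σnᵢ = 5.03 − 0.5X.
With p_i = (n_i/n_T)P, K_p = p_A1 / (p_B2^2).
Equating to 23.7 atm^-1 and solving on 0 < X < 1: X = 0.875.

X = 0.875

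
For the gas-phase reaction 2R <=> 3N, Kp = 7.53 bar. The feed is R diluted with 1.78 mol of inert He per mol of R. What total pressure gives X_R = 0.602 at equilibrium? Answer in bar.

Let X = conversion of R (basis 1 mol R); extent of reaction ξ = 0.5X.
At extent ξ: n_R = 1 − X; n_N = 1.5X; n_I = 1.78 (inert).
n_T = Σnᵢ = 2.78 + 0.5X.
Kp = p_N^3 / (p_R^2) with p_i = (n_i/n_T)·P.
At X = 0.602: the mole-fraction product g(X) = Π y_i^ν_i = 1.509. Since Kp = g(X)·P^{1}, P = (Kp/g)^(1/1) = (7.53/1.509)^(1/1) = 4.99 bar.

P = 4.99 bar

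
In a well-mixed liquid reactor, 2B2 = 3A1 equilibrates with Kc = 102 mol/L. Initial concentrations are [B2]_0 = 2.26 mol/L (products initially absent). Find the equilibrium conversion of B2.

Let X = conversion of B2; extent ξ = 2.26X/2 mol/L.
Concentrations: [B2] = 2.26 − 2.26X; [A1] = 3.39X.
Kc = [A1]^3 / ([B2]^2).
Setting equal to 102 and solving for X on (0,1) gives X = 0.803.

X = 0.803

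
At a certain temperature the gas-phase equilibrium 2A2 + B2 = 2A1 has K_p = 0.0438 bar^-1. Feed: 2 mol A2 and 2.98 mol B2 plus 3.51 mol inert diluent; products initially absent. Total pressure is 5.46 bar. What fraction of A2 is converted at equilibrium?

Take 2 mol A2 as basis and let X be its fractional conversion, so ξ = X.
Mole table: n_A2 = 2 − 2X; n_B2 = 2.98 − X; n_A1 = 2X; n_I = 3.51 (inert).
Total moles n_T = 8.49 − X.
y_i = n_i/n_T, p_i = y_i·P. K_p = p_A1^2 / (p_A2^2 p_B2).
Equating to 0.0438 bar^-1 and solving on 0 < X < 1: X = 0.220.

X = 0.220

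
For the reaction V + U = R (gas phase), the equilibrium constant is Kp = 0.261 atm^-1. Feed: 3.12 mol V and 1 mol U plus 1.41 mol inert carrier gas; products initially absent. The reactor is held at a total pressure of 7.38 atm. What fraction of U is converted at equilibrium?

X = 0.501

Take 1 mol U as basis and let X be its fractional conversion, so ξ = X.
Moles: n_V = 3.12 − X; n_U = 1 − X; n_R = X; n_I = 1.41 (inert).
Summing: n_T = 5.53 − X.
Mole fractions y_i = n_i/n_T; Kp = p_R / (p_V p_U) with p_i = y_i·P.
Substituting and setting equal to 0.261 atm^-1 gives a polynomial in X; the root in (0,1) is X = 0.501.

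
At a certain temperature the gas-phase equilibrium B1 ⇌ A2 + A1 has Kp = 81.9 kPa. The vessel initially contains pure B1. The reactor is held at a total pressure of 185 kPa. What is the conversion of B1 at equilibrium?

Take 1 mol B1 as basis and let X be its fractional conversion, so ξ = X.
At extent ξ: n_B1 = 1 − X; n_A2 = X; n_A1 = X.
Summing: n_T = 1 + X.
y_i = n_i/n_T, p_i = y_i·P. Kp = p_A2 p_A1 / (p_B1).
Setting this equal to 81.9 kPa and taking the physical root (0 < X < 1) gives X = 0.554.

X = 0.554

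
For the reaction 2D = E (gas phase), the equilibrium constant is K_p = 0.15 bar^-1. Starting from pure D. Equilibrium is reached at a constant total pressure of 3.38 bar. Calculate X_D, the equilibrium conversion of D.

X = 0.425

Basis: 1 mol D initially; let X = conversion of D. Extent ξ = 0.5X.
Moles: n_D = 1 − X; n_E = 0.5X.
Total moles n_T = 1 − 0.5X.
With p_i = (n_i/n_T)P, K_p = p_E / (p_D^2).
Substituting and setting equal to 0.15 bar^-1 gives a polynomial in X; the root in (0,1) is X = 0.425.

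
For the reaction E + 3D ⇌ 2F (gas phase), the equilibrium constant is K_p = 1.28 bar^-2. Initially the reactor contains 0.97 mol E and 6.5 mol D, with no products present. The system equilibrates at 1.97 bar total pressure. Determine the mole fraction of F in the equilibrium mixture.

y_F = 0.253

Let X = conversion of E (basis 0.97 mol E); extent of reaction ξ = 0.97X.
Species balance: n_E = 0.97 − 0.97X; n_D = 6.5 − 2.91X; n_F = 1.94X.
Summing: n_T = 7.47 − 1.94X.
With p_i = (n_i/n_T)P, K_p = p_F^2 / (p_E p_D^3).
Setting this equal to 1.28 bar^-2 and taking the physical root (0 < X < 1) gives X = 0.779.
Then n_F = 1.51, n_T = 5.96, so y_F = 0.253.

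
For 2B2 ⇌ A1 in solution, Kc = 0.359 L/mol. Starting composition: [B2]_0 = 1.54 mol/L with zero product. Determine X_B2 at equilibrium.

X = 0.399

Let X = conversion of B2; extent ξ = 1.54X/2 mol/L.
Concentrations: [B2] = 1.54 − 1.54X; [A1] = 0.77X.
Kc = [A1] / ([B2]^2).
Equating to 0.359 L/mol: the physical root is X = 0.399.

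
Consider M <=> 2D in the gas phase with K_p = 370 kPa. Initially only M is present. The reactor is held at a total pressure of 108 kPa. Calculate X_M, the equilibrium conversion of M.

Take 1 mol M as basis and let X be its fractional conversion, so ξ = X.
Moles: n_M = 1 − X; n_D = 2X.
Summing: n_T = 1 + X.
Mole fractions y_i = n_i/n_T; K_p = p_D^2 / (p_M) with p_i = y_i·P.
Substituting and setting equal to 370 kPa gives a polynomial in X; the root in (0,1) is X = 0.679.

X = 0.679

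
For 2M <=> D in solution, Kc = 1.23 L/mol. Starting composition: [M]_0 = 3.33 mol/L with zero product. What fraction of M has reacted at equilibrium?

Let X = conversion of M; extent ξ = 3.33X/2 mol/L.
Concentrations: [M] = 3.33 − 3.33X; [D] = 1.67X.
Kc = [D] / ([M]^2).
Equating to 1.23 L/mol: the physical root is X = 0.706.

X = 0.706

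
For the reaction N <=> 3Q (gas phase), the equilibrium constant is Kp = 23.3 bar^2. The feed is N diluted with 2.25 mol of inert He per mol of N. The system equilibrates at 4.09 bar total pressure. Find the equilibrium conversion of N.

Let X = conversion of N (basis 1 mol N); extent of reaction ξ = X.
Mole table: n_N = 1 − X; n_Q = 3X; n_I = 2.25 (inert).
Summing: n_T = 3.25 + 2X.
y_i = n_i/n_T, p_i = y_i·P. Kp = p_Q^3 / (p_N).
Equating to 23.3 bar^2 and solving on 0 < X < 1: X = 0.696.

X = 0.696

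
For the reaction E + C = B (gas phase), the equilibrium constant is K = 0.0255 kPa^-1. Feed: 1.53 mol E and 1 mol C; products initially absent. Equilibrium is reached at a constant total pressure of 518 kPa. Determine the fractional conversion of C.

X = 0.843

Basis: 1 mol C initially; let X = conversion of C. Extent ξ = X.
Moles: n_E = 1.53 − X; n_C = 1 − X; n_B = X.
n_T = Σnᵢ = 2.53 − X.
y_i = n_i/n_T, p_i = y_i·P. K = p_B / (p_E p_C).
Setting this equal to 0.0255 kPa^-1 and taking the physical root (0 < X < 1) gives X = 0.843.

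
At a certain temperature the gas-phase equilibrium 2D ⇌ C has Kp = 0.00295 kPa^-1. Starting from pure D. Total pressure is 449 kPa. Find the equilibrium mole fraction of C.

Take 1 mol D as basis and let X be its fractional conversion, so ξ = 0.5X.
Moles: n_D = 1 − X; n_C = 0.5X.
n_T = Σnᵢ = 1 − 0.5X.
y_i = n_i/n_T, p_i = y_i·P. Kp = p_C / (p_D^2).
Substituting and setting equal to 0.00295 kPa^-1 gives a polynomial in X; the root in (0,1) is X = 0.602.
Then n_C = 0.301, n_T = 0.699, so y_C = 0.430.

y_C = 0.430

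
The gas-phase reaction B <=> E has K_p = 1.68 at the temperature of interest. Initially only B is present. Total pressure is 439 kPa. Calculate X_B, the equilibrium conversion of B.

Take 1 mol B as basis and let X be its fractional conversion, so ξ = X.
Species balance: n_B = 1 − X; n_E = X.
Total moles n_T = 1 (Δν = 0, constant).
With p_i = (n_i/n_T)P, K_p = p_E / (p_B).
This yields a degree-1 equation in X; solving on (0,1), X = 0.627.

X = 0.627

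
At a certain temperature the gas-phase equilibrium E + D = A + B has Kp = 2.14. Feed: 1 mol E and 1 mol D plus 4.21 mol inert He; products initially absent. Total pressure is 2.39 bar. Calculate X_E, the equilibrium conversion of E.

X = 0.594

Let X = conversion of E (basis 1 mol E); extent of reaction ξ = X.
Moles: n_E = 1 − X; n_D = 1 − X; n_A = X; n_B = X; n_I = 4.21 (inert).
Total moles n_T = 6.21 (Δν = 0, constant).
y_i = n_i/n_T, p_i = y_i·P. Kp = p_A p_B / (p_E p_D).
Setting this equal to 2.14 and taking the physical root (0 < X < 1) gives X = 0.594.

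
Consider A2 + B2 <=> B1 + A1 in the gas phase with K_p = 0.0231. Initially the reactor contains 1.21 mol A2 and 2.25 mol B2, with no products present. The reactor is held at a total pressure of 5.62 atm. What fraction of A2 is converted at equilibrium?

Let X = conversion of A2 (basis 1.21 mol A2); extent of reaction ξ = 1.21X.
Mole table: n_A2 = 1.21 − 1.21X; n_B2 = 2.25 − 1.21X; n_B1 = 1.21X; n_A1 = 1.21X.
Total moles n_T = 3.46 (Δν = 0, constant).
Mole fractions y_i = n_i/n_T; K_p = p_B1 p_A1 / (p_A2 p_B2) with p_i = y_i·P.
Setting this equal to 0.0231 and taking the physical root (0 < X < 1) gives X = 0.179.

X = 0.179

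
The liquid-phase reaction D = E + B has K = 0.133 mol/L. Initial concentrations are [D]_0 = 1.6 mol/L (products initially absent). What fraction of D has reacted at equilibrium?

Let X = conversion of D; extent ξ = 1.6·X mol/L.
Concentrations: [D] = 1.6 − 1.6X; [E] = 1.6X; [B] = 1.6X.
K = [E] [B] / ([D]).
This equals 0.133 at X = 0.250 (the root in 0 < X < 1).

X = 0.250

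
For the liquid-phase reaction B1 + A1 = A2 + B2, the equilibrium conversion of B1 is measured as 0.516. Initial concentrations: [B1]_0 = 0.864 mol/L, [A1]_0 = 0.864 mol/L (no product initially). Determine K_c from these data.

K_c = 1.14

Let X = conversion of B1.
Concentrations: [B1] = 0.864 − 0.864X; [A1] = 0.864 − 0.864X; [A2] = 0.864X; [B2] = 0.864X.
At X = 0.516: [B1] = 0.418, [A1] = 0.418, [A2] = 0.446, [B2] = 0.446.
K_c = [A2] [B2] / ([B1] [A1]) = 1.14.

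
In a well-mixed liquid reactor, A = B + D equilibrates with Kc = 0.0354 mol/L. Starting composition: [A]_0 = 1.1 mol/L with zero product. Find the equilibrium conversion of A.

Let X = conversion of A; extent ξ = 1.1·X mol/L.
Concentrations: [A] = 1.1 − 1.1X; [B] = 1.1X; [D] = 1.1X.
Kc = [B] [D] / ([A]).
This equals 0.0354 at X = 0.164 (the root in 0 < X < 1).

X = 0.164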